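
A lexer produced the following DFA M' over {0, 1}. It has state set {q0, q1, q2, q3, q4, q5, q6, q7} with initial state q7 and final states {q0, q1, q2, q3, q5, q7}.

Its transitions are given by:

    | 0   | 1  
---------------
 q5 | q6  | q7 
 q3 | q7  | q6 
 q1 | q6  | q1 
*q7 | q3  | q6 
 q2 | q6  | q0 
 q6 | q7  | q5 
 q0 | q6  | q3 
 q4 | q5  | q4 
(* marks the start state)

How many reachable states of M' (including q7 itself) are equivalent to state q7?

States {q0,q1,q2,q4} cannot be reached from the start state, so discard them.
Initial partition by acceptance: {q3,q5,q7} | {q6}.
Split {q3,q5,q7} by δ(·,0) → {q3,q7} and {q5}.
The partition is now stable with 3 blocks: {q3,q7} | {q6} | {q5}.
State q7 belongs to the block {q3,q7}, which has 2 states.

2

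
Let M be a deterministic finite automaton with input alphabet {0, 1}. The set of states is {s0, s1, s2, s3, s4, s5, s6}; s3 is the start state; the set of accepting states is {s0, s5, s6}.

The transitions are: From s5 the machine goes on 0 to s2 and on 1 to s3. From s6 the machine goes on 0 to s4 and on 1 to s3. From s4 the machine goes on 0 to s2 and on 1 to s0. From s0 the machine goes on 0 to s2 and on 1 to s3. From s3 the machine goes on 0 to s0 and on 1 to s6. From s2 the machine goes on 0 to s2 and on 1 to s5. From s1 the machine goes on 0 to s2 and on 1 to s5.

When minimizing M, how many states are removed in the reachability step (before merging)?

No path from s3 leads to s1; the other 6 states are all reachable.

1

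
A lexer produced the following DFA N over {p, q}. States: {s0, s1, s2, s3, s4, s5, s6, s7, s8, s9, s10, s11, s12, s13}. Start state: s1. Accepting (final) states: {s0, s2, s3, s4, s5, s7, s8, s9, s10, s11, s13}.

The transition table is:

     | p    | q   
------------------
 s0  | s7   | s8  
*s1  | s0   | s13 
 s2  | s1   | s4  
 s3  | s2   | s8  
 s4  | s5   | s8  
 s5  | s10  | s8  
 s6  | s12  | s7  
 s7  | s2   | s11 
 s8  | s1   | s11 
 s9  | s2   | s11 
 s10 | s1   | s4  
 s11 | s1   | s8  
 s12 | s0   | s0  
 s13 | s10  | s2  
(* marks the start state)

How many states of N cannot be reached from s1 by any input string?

BFS from s1 reaches {s0, s1, s2, s4, s5, s7, s8, s10, s11, s13}; the 4 state(s) s3, s6, s9, s12 are never visited.

4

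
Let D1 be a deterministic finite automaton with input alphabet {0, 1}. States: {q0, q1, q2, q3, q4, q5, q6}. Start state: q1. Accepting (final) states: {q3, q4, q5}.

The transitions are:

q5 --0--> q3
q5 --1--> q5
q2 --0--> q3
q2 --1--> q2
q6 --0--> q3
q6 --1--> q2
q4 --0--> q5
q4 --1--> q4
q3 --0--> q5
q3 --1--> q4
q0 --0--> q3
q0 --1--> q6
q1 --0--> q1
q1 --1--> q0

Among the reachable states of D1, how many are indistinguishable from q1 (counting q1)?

All states are reachable from the start state.
Initial partition by acceptance: {q3,q4,q5} | {q0,q1,q2,q6}.
Split {q0,q1,q2,q6} by δ(·,0) → {q0,q2,q6} and {q1}.
Stable partition: {q3,q4,q5} | {q0,q2,q6} | {q1} — 3 equivalence classes.
The equivalence class containing q1 is {q1}, of size 1.

1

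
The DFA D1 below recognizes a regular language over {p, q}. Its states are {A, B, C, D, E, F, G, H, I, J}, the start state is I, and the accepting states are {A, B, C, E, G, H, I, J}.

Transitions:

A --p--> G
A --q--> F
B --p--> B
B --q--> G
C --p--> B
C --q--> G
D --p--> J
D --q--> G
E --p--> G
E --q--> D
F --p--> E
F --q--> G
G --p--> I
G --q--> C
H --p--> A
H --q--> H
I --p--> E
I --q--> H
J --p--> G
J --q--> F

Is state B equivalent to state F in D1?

No

All states are reachable from the start state.
P0 = {A,B,C,E,G,H,I,J} | {D,F}.
Refine {A,B,C,E,G,H,I,J} on symbol q: members go to different blocks, giving {B,C,G,H,I} and {A,E,J}.
Refine {B,C,G,H,I} on symbol p: members go to different blocks, giving {B,C,G} and {H,I}.
Split {B,C,G} by δ(·,p) → {B,C} and {G}.
Stable partition: {B,C} | {D,F} | {A,E,J} | {H,I} | {G} — 5 equivalence classes.
B and F end up in different blocks, so they are distinguishable. For instance, the string 'ε' is accepted from only B.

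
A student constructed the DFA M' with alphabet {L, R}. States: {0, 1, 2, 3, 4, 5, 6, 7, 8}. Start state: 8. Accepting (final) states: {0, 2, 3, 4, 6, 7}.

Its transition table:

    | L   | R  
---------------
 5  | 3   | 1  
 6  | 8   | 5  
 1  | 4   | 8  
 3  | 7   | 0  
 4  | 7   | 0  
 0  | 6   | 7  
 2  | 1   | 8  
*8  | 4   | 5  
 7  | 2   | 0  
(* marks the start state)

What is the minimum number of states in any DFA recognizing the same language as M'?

All states are reachable from the start state.
Start with accepting vs non-accepting: {0,2,3,4,6,7} | {1,5,8}.
Refine {0,2,3,4,6,7} on symbol L: members go to different blocks, giving {0,3,4,7} and {2,6}.
Split {0,3,4,7} by δ(·,L) → {0,7} and {3,4}.
Stable partition: {0,7} | {1,5,8} | {2,6} | {3,4} — 4 equivalence classes.

4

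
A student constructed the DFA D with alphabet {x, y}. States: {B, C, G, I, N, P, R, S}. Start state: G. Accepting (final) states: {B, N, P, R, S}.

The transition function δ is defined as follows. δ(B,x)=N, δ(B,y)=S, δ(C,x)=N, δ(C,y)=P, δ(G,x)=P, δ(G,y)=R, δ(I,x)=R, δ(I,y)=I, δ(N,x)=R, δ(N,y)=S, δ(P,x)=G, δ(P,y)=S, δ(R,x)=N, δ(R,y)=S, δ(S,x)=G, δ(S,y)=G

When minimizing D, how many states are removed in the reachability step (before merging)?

3

No path from G leads to B, C, I; the other 5 states are all reachable.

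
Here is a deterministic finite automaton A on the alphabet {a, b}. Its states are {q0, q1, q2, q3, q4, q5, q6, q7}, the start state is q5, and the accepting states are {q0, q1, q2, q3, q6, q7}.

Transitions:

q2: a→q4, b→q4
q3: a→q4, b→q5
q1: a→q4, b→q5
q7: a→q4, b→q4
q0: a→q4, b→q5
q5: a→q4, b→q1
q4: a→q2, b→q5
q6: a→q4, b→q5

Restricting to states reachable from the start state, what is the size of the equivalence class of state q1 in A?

First remove the unreachable states {q0,q3,q6,q7}; 4 states remain.
Initial partition by acceptance: {q1,q2} | {q4,q5}.
Refine {q4,q5} on symbol a: members go to different blocks, giving {q4} and {q5}.
Split {q1,q2} by δ(·,b) → {q1} and {q2}.
No further refinement is possible. Final partition (4 blocks): {q1} | {q4} | {q5} | {q2}.
State q1 belongs to the block {q1}, which has 1 states.

1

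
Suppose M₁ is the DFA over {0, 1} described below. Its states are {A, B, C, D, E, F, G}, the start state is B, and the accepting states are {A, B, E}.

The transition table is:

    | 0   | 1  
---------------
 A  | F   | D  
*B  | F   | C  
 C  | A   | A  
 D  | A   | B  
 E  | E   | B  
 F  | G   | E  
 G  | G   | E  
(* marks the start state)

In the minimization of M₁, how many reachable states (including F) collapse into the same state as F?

2

Every state is reachable, so we keep all 7.
P0 = {A,B,E} | {C,D,F,G}.
Split {A,B,E} by δ(·,0) → {A,B} and {E}.
Refine {C,D,F,G} on symbol 0: members go to different blocks, giving {C,D} and {F,G}.
The partition is now stable with 4 blocks: {A,B} | {C,D} | {E} | {F,G}.
The equivalence class containing F is {F,G}, of size 2.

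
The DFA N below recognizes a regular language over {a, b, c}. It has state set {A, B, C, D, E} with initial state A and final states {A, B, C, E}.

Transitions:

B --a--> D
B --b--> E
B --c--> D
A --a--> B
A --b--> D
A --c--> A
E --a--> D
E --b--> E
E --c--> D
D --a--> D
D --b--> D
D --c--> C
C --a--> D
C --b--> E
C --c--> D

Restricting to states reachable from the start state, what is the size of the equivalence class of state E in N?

Start with accepting vs non-accepting: {A,B,C,E} | {D}.
Split {A,B,C,E} by δ(·,a) → {B,C,E} and {A}.
No further refinement is possible. Final partition (3 blocks): {B,C,E} | {D} | {A}.
State E belongs to the block {B,C,E}, which has 3 states.

3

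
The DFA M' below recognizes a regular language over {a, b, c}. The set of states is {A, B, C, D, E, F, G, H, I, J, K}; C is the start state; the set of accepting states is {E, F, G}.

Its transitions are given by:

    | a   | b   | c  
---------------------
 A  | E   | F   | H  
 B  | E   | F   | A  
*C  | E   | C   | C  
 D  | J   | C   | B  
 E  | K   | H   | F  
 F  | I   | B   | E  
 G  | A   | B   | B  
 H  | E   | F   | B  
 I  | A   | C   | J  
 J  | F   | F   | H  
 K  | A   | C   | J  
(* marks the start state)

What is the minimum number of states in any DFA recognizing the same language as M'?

4

States {D,G} cannot be reached from the start state, so discard them.
P0 = {E,F} | {A,B,C,H,I,J,K}.
On input a, block {A,B,C,H,I,J,K} splits into {A,B,C,H,J} and {I,K}.
Split {A,B,C,H,J} by δ(·,b) → {A,B,H,J} and {C}.
The partition is now stable with 4 blocks: {E,F} | {A,B,H,J} | {I,K} | {C}.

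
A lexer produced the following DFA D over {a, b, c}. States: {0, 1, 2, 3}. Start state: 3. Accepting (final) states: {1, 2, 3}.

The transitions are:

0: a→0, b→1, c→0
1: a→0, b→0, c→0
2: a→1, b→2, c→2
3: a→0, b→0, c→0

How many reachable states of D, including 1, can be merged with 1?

2

Reachable states from the start: {0,1,3}. Unreachable: {2} — drop them.
P0 = {1,3} | {0}.
Stable partition: {1,3} | {0} — 2 equivalence classes.
The equivalence class containing 1 is {1,3}, of size 2.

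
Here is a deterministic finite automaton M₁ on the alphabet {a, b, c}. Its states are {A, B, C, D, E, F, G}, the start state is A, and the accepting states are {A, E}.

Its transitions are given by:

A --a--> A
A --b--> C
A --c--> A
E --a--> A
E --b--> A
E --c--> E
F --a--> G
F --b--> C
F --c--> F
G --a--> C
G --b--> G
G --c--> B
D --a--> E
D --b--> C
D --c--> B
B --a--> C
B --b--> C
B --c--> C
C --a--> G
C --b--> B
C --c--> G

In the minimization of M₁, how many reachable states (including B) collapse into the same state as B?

States {D,E,F} cannot be reached from the start state, so discard them.
Start with accepting vs non-accepting: {A} | {B,C,G}.
The partition is now stable with 2 blocks: {A} | {B,C,G}.
The equivalence class containing B is {B,C,G}, of size 3.

3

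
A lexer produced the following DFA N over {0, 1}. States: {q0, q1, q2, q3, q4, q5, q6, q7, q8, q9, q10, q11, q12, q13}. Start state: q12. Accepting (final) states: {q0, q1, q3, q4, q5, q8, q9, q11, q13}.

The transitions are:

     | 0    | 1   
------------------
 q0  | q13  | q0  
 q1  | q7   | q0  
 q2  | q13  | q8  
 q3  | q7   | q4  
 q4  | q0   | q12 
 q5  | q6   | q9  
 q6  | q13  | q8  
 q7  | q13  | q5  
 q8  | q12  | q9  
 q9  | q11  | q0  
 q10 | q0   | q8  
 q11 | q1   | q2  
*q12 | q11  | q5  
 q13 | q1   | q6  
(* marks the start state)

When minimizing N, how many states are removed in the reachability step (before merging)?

No path from q12 leads to q3, q4, q10; the other 11 states are all reachable.

3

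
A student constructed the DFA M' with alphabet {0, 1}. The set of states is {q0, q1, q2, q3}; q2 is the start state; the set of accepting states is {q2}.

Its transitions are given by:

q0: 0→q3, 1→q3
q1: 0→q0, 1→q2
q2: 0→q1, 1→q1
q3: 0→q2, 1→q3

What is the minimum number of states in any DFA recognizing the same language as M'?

4

Initial partition by acceptance: {q2} | {q0,q1,q3}.
Split {q0,q1,q3} by δ(·,0) → {q0,q1} and {q3}.
Split {q0,q1} by δ(·,0) → {q0} and {q1}.
Stable partition: {q2} | {q0} | {q3} | {q1} — 4 equivalence classes.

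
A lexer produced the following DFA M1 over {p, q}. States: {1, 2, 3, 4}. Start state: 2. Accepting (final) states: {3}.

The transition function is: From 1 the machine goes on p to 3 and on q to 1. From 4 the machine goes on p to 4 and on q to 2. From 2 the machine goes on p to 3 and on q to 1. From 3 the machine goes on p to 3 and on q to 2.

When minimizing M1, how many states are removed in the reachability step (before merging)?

1

BFS from 2 reaches {1, 2, 3}; the 1 state(s) 4 are never visited.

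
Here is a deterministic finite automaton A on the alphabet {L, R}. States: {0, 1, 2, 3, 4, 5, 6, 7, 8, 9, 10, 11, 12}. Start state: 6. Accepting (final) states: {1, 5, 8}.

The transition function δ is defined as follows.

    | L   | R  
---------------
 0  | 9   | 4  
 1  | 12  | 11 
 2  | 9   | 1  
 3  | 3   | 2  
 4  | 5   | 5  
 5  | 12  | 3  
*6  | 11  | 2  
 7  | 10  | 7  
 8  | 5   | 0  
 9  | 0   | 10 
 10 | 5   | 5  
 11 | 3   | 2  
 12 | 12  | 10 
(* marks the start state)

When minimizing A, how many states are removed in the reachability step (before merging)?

No path from 6 leads to 7, 8; the other 11 states are all reachable.

2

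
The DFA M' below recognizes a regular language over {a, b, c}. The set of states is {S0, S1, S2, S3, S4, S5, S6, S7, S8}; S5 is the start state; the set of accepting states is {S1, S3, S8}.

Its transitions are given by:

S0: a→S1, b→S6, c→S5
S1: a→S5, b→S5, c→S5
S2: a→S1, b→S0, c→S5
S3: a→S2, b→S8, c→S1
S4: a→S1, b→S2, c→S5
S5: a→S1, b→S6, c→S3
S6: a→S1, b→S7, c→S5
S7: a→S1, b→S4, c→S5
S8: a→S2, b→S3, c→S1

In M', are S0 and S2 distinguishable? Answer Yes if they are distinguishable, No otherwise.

Every state is reachable, so we keep all 9.
Initial partition by acceptance: {S1,S3,S8} | {S0,S2,S4,S5,S6,S7}.
Refine {S1,S3,S8} on symbol b: members go to different blocks, giving {S3,S8} and {S1}.
Refine {S0,S2,S4,S5,S6,S7} on symbol c: members go to different blocks, giving {S0,S2,S4,S6,S7} and {S5}.
Stable partition: {S3,S8} | {S0,S2,S4,S6,S7} | {S1} | {S5} — 4 equivalence classes.
S0 and S2 lie in the same block of the stable partition, so they are equivalent — no string distinguishes them.

No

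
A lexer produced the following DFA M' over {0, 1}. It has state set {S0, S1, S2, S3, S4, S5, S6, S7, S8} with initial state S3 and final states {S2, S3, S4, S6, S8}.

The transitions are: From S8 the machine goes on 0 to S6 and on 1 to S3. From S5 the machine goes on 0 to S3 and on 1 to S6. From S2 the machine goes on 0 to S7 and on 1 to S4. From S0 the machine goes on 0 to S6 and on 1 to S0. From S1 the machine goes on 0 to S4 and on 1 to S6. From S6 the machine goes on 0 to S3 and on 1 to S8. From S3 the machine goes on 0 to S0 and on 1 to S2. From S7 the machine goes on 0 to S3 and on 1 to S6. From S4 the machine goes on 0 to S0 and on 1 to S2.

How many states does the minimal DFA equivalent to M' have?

Reachable states from the start: {S0,S2,S3,S4,S6,S7,S8}. Unreachable: {S1,S5} — drop them.
Initial partition by acceptance: {S2,S3,S4,S6,S8} | {S0,S7}.
On input 0, block {S2,S3,S4,S6,S8} splits into {S2,S3,S4} and {S6,S8}.
Split {S0,S7} by δ(·,0) → {S0} and {S7}.
Refine {S2,S3,S4} on symbol 0: members go to different blocks, giving {S3,S4} and {S2}.
Refine {S6,S8} on symbol 0: members go to different blocks, giving {S6} and {S8}.
The partition is now stable with 6 blocks: {S3,S4} | {S0} | {S6} | {S7} | {S2} | {S8}.

6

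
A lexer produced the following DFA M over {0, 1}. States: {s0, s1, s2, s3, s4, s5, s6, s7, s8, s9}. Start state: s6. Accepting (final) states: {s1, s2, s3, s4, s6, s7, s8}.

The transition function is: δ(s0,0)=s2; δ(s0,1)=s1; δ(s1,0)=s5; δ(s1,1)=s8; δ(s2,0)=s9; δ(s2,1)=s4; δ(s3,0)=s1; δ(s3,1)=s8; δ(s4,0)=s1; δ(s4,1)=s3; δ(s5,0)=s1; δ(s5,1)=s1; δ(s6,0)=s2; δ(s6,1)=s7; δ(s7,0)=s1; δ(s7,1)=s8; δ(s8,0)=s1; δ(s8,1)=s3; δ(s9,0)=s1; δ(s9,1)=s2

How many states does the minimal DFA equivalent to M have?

Reachable states from the start: {s1,s2,s3,s4,s5,s6,s7,s8,s9}. Unreachable: {s0} — drop them.
Start with accepting vs non-accepting: {s1,s2,s3,s4,s6,s7,s8} | {s5,s9}.
On input 0, block {s1,s2,s3,s4,s6,s7,s8} splits into {s3,s4,s6,s7,s8} and {s1,s2}.
No further refinement is possible. Final partition (3 blocks): {s3,s4,s6,s7,s8} | {s5,s9} | {s1,s2}.

3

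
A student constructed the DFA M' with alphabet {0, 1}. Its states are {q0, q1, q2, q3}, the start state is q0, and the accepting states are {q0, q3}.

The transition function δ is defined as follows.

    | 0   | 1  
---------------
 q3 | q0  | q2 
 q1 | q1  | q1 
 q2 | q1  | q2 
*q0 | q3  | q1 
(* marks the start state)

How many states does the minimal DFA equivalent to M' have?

2

All states are reachable from the start state.
Initial partition by acceptance: {q0,q3} | {q1,q2}.
Stable partition: {q0,q3} | {q1,q2} — 2 equivalence classes.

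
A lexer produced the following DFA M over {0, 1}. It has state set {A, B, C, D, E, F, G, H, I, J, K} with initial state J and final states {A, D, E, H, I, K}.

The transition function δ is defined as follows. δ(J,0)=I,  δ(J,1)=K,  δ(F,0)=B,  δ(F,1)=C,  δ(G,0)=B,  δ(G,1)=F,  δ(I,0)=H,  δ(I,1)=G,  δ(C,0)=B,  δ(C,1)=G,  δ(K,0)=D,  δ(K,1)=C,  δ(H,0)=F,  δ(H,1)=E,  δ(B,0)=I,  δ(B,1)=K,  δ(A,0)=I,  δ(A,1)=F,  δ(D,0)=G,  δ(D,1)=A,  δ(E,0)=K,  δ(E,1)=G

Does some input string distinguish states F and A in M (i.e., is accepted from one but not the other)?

Yes

All states are reachable from the start state.
P0 = {A,D,E,H,I,K} | {B,C,F,G,J}.
On input 0, block {A,D,E,H,I,K} splits into {A,E,I,K} and {D,H}.
On input 0, block {A,E,I,K} splits into {A,E} and {I,K}.
Refine {B,C,F,G,J} on symbol 0: members go to different blocks, giving {C,F,G} and {B,J}.
The partition is now stable with 5 blocks: {A,E} | {C,F,G} | {D,H} | {I,K} | {B,J}.
F and A end up in different blocks, so they are distinguishable. For instance, the string 'ε' is accepted from only A.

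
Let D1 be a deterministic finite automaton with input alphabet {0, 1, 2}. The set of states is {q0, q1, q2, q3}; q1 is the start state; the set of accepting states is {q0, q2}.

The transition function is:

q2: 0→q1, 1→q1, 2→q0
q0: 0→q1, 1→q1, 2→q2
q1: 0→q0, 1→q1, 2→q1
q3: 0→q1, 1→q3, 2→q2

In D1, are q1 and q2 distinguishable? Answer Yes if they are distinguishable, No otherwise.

Yes

First remove the unreachable states {q3}; 3 states remain.
Initial partition by acceptance: {q0,q2} | {q1}.
The partition is now stable with 2 blocks: {q0,q2} | {q1}.
q1 and q2 end up in different blocks, so they are distinguishable. For instance, the string 'ε' is accepted from only q2.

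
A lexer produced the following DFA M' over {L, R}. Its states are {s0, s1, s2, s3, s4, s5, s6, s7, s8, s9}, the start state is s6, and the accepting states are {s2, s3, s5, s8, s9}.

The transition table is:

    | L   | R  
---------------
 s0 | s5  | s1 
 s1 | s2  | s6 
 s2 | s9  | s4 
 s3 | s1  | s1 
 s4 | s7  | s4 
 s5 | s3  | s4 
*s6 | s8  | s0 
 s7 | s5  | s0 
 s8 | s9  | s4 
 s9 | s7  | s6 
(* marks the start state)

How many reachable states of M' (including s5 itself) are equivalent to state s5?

Every state is reachable, so we keep all 10.
Initial partition by acceptance: {s2,s3,s5,s8,s9} | {s0,s1,s4,s6,s7}.
On input L, block {s2,s3,s5,s8,s9} splits into {s2,s5,s8} and {s3,s9}.
On input L, block {s0,s1,s4,s6,s7} splits into {s0,s1,s6,s7} and {s4}.
The partition is now stable with 4 blocks: {s2,s5,s8} | {s0,s1,s6,s7} | {s3,s9} | {s4}.
State s5 belongs to the block {s2,s5,s8}, which has 3 states.

3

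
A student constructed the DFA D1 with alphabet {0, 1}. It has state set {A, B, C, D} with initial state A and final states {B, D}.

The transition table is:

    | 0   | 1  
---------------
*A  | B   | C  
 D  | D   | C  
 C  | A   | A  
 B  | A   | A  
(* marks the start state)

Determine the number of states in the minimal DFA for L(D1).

States {D} cannot be reached from the start state, so discard them.
P0 = {B} | {A,C}.
Split {A,C} by δ(·,0) → {A} and {C}.
The partition is now stable with 3 blocks: {B} | {A} | {C}.

3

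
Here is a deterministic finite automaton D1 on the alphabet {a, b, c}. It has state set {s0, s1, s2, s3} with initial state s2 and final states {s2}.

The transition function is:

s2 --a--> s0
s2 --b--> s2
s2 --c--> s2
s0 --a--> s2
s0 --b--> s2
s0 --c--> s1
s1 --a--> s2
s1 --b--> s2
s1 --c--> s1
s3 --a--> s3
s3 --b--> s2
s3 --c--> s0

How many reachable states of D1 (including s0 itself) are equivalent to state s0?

States {s3} cannot be reached from the start state, so discard them.
Initial partition by acceptance: {s2} | {s0,s1}.
The partition is now stable with 2 blocks: {s2} | {s0,s1}.
The equivalence class containing s0 is {s0,s1}, of size 2.

2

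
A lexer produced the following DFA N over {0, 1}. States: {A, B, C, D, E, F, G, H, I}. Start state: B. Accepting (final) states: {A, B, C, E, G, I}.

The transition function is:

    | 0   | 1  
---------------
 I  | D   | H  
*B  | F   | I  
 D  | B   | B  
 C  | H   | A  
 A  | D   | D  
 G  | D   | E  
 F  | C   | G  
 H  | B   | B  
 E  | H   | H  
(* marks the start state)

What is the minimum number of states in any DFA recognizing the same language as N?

3

All states are reachable from the start state.
Initial partition by acceptance: {A,B,C,E,G,I} | {D,F,H}.
Split {A,B,C,E,G,I} by δ(·,1) → {A,E,I} and {B,C,G}.
Stable partition: {A,E,I} | {D,F,H} | {B,C,G} — 3 equivalence classes.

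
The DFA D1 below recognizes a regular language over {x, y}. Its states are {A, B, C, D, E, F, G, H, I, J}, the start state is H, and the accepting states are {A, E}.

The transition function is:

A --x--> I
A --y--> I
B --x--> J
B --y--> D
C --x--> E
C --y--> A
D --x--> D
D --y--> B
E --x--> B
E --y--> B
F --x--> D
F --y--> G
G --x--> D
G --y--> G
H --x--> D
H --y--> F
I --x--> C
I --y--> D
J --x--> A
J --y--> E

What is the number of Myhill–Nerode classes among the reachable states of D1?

P0 = {A,E} | {B,C,D,F,G,H,I,J}.
Refine {B,C,D,F,G,H,I,J} on symbol x: members go to different blocks, giving {B,D,F,G,H,I} and {C,J}.
Split {B,D,F,G,H,I} by δ(·,x) → {D,F,G,H} and {B,I}.
On input y, block {D,F,G,H} splits into {F,G,H} and {D}.
Stable partition: {A,E} | {F,G,H} | {C,J} | {B,I} | {D} — 5 equivalence classes.

5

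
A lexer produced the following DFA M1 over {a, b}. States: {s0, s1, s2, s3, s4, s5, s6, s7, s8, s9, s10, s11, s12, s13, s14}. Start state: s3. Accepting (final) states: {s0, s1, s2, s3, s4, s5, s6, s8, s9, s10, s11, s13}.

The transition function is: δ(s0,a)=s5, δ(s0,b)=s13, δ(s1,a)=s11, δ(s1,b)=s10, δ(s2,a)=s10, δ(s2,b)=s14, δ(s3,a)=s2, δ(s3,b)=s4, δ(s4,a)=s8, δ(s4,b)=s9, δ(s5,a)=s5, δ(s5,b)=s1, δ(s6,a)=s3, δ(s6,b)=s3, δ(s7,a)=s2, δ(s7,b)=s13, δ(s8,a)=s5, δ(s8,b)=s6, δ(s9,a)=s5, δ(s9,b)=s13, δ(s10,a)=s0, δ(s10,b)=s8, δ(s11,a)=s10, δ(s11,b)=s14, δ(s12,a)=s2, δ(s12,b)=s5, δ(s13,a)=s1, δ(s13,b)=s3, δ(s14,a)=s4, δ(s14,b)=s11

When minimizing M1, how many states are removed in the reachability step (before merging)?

2

No path from s3 leads to s7, s12; the other 13 states are all reachable.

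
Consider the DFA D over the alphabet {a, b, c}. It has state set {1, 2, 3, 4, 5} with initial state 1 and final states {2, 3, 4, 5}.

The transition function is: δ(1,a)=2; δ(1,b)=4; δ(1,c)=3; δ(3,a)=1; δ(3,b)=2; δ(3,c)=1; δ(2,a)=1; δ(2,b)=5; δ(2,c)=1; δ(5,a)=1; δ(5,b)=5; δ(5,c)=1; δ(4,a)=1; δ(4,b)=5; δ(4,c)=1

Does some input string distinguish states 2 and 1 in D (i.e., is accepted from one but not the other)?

Every state is reachable, so we keep all 5.
Initial partition by acceptance: {2,3,4,5} | {1}.
No further refinement is possible. Final partition (2 blocks): {2,3,4,5} | {1}.
2 and 1 end up in different blocks, so they are distinguishable. For instance, the string 'ε' is accepted from only 2.

Yes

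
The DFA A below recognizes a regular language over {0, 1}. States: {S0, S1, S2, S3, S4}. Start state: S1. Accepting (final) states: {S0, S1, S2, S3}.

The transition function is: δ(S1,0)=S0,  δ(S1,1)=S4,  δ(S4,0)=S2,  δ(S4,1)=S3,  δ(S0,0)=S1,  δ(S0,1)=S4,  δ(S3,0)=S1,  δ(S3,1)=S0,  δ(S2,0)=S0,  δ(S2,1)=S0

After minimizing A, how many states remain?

3

P0 = {S0,S1,S2,S3} | {S4}.
Split {S0,S1,S2,S3} by δ(·,1) → {S0,S1} and {S2,S3}.
Stable partition: {S0,S1} | {S4} | {S2,S3} — 3 equivalence classes.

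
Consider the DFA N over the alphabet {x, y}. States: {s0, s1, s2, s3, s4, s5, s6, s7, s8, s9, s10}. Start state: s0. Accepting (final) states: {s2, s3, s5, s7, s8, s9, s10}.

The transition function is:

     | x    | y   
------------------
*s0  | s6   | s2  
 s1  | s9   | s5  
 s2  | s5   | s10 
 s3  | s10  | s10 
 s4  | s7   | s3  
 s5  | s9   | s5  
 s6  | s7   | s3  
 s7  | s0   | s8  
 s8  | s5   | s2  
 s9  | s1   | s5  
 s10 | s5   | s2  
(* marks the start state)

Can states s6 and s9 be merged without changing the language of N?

No

First remove the unreachable states {s4}; 10 states remain.
P0 = {s2,s3,s5,s7,s8,s9,s10} | {s0,s1,s6}.
On input x, block {s2,s3,s5,s7,s8,s9,s10} splits into {s2,s3,s5,s8,s10} and {s7,s9}.
Split {s2,s3,s5,s8,s10} by δ(·,x) → {s2,s3,s8,s10} and {s5}.
On input x, block {s2,s3,s8,s10} splits into {s2,s8,s10} and {s3}.
Split {s0,s1,s6} by δ(·,x) → {s1,s6} and {s0}.
On input y, block {s1,s6} splits into {s1} and {s6}.
On input x, block {s7,s9} splits into {s7} and {s9}.
No further refinement is possible. Final partition (8 blocks): {s2,s8,s10} | {s1} | {s7} | {s5} | {s3} | {s0} | {s6} | {s9}.
s6 and s9 end up in different blocks, so they are distinguishable. For instance, the string 'ε' is accepted from only s9.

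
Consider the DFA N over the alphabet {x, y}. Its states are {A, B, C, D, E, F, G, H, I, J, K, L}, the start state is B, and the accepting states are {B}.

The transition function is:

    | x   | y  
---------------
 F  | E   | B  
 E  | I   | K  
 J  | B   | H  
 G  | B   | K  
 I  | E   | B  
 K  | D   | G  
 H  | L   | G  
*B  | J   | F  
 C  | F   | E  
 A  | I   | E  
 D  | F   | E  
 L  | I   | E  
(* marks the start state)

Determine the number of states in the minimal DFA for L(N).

6

First remove the unreachable states {A,C}; 10 states remain.
Start with accepting vs non-accepting: {B} | {D,E,F,G,H,I,J,K,L}.
On input x, block {D,E,F,G,H,I,J,K,L} splits into {D,E,F,H,I,K,L} and {G,J}.
Refine {D,E,F,H,I,K,L} on symbol y: members go to different blocks, giving {D,E,L} and {F,I} and {H,K}.
On input y, block {D,E,L} splits into {D,L} and {E}.
Stable partition: {B} | {D,L} | {G,J} | {F,I} | {H,K} | {E} — 6 equivalence classes.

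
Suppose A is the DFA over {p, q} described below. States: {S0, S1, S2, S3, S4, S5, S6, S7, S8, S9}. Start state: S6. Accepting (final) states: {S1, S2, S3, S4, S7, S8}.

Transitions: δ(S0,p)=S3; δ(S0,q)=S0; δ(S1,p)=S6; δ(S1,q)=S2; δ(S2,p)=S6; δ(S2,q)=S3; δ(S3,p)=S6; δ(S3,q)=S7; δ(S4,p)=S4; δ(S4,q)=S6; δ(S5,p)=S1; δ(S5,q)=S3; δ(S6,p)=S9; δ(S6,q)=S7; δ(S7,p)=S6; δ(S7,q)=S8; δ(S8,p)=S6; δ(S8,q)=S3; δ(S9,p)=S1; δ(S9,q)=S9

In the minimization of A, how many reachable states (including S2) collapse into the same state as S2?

States {S0,S4,S5} cannot be reached from the start state, so discard them.
Initial partition by acceptance: {S1,S2,S3,S7,S8} | {S6,S9}.
Split {S6,S9} by δ(·,p) → {S6} and {S9}.
Stable partition: {S1,S2,S3,S7,S8} | {S6} | {S9} — 3 equivalence classes.
The equivalence class containing S2 is {S1,S2,S3,S7,S8}, of size 5.

5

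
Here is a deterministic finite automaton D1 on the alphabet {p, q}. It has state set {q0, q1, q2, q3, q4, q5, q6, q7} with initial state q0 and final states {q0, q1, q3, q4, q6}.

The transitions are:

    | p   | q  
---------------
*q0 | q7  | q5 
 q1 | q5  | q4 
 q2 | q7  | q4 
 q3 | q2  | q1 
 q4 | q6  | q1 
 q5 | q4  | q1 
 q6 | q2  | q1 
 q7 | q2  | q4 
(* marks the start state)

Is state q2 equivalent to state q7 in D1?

Yes

States {q3} cannot be reached from the start state, so discard them.
Initial partition by acceptance: {q0,q1,q4,q6} | {q2,q5,q7}.
On input p, block {q0,q1,q4,q6} splits into {q0,q1,q6} and {q4}.
Refine {q0,q1,q6} on symbol q: members go to different blocks, giving {q0} and {q1} and {q6}.
Refine {q2,q5,q7} on symbol p: members go to different blocks, giving {q2,q7} and {q5}.
No further refinement is possible. Final partition (6 blocks): {q0} | {q2,q7} | {q4} | {q1} | {q6} | {q5}.
q2 and q7 lie in the same block of the stable partition, so they are equivalent — no string distinguishes them.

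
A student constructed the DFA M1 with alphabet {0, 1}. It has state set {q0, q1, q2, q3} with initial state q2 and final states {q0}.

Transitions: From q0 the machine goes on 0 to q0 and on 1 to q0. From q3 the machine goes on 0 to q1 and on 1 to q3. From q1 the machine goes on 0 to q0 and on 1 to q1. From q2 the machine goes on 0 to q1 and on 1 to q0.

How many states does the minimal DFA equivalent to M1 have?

3

Reachable states from the start: {q0,q1,q2}. Unreachable: {q3} — drop them.
P0 = {q0} | {q1,q2}.
Split {q1,q2} by δ(·,0) → {q1} and {q2}.
No further refinement is possible. Final partition (3 blocks): {q0} | {q1} | {q2}.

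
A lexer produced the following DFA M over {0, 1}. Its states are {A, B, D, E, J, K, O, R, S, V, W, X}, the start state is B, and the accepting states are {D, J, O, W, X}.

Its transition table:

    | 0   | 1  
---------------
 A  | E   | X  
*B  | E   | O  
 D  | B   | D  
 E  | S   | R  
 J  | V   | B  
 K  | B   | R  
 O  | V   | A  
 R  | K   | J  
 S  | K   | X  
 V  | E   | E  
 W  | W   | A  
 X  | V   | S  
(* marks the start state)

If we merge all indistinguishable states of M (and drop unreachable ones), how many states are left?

4

States {D,W} cannot be reached from the start state, so discard them.
Start with accepting vs non-accepting: {J,O,X} | {A,B,E,K,R,S,V}.
On input 1, block {A,B,E,K,R,S,V} splits into {A,B,R,S} and {E,K,V}.
On input 0, block {E,K,V} splits into {E,K} and {V}.
No further refinement is possible. Final partition (4 blocks): {J,O,X} | {A,B,R,S} | {E,K} | {V}.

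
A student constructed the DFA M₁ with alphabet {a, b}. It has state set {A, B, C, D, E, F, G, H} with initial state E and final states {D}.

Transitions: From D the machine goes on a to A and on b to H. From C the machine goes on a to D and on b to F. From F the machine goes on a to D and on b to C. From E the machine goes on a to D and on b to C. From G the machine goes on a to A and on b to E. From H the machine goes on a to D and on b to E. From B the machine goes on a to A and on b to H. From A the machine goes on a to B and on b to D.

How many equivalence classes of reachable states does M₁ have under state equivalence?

First remove the unreachable states {G}; 7 states remain.
P0 = {D} | {A,B,C,E,F,H}.
Split {A,B,C,E,F,H} by δ(·,a) → {C,E,F,H} and {A,B}.
Split {A,B} by δ(·,b) → {A} and {B}.
No further refinement is possible. Final partition (4 blocks): {D} | {C,E,F,H} | {A} | {B}.

4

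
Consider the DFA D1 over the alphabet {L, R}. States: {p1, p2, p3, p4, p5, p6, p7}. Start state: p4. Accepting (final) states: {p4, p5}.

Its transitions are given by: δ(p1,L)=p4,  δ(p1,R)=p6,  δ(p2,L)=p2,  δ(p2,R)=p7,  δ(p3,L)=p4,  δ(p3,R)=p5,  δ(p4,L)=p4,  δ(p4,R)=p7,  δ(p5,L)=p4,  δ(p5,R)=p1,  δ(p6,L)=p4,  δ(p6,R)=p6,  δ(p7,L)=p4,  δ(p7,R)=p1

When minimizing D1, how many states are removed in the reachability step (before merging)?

3

Starting at p4 and following transitions, the reachable set is {p1, p4, p6, p7}. That leaves p2, p3, p5 unreachable — 3 in total.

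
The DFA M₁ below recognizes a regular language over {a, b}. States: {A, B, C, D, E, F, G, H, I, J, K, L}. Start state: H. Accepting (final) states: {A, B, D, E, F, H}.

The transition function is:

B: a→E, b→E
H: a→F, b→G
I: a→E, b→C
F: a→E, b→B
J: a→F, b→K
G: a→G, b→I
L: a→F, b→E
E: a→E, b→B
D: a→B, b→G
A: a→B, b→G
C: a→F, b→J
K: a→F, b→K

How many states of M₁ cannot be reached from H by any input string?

Starting at H and following transitions, the reachable set is {B, C, E, F, G, H, I, J, K}. That leaves A, D, L unreachable — 3 in total.

3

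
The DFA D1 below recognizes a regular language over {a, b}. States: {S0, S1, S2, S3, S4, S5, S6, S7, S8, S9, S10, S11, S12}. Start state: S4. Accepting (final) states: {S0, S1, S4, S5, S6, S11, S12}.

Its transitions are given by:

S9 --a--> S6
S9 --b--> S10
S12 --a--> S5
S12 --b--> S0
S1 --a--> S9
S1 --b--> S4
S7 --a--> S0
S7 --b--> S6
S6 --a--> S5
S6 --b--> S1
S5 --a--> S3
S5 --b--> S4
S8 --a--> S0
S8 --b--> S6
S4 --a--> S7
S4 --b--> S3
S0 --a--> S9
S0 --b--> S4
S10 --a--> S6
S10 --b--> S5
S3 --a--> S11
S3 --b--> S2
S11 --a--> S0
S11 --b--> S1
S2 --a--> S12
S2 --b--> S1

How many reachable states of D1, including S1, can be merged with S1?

3

Reachable states from the start: {S0,S1,S2,S3,S4,S5,S6,S7,S9,S10,S11,S12}. Unreachable: {S8} — drop them.
P0 = {S0,S1,S4,S5,S6,S11,S12} | {S2,S3,S7,S9,S10}.
Split {S0,S1,S4,S5,S6,S11,S12} by δ(·,a) → {S0,S1,S4,S5} and {S6,S11,S12}.
On input b, block {S0,S1,S4,S5} splits into {S0,S1,S5} and {S4}.
On input a, block {S2,S3,S7,S9,S10} splits into {S2,S3,S9,S10} and {S7}.
On input b, block {S2,S3,S9,S10} splits into {S2,S10} and {S3,S9}.
Stable partition: {S0,S1,S5} | {S2,S10} | {S6,S11,S12} | {S4} | {S7} | {S3,S9} — 6 equivalence classes.
State S1 belongs to the block {S0,S1,S5}, which has 3 states.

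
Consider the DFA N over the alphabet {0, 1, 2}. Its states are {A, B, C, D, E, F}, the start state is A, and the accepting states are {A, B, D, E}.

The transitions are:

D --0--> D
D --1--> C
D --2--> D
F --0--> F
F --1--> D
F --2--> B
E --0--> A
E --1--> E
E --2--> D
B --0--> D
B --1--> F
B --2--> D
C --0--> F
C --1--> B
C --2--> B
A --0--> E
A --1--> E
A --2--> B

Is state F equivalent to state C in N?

All states are reachable from the start state.
Start with accepting vs non-accepting: {A,B,D,E} | {C,F}.
Split {A,B,D,E} by δ(·,1) → {A,E} and {B,D}.
Stable partition: {A,E} | {C,F} | {B,D} — 3 equivalence classes.
F and C lie in the same block of the stable partition, so they are equivalent — no string distinguishes them.

Yes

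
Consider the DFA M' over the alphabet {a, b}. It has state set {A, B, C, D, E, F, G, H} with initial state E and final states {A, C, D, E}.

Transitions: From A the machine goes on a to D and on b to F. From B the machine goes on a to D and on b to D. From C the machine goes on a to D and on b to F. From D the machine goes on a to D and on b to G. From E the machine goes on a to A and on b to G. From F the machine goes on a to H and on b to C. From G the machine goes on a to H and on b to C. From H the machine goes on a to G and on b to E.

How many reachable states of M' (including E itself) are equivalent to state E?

4

States {B} cannot be reached from the start state, so discard them.
Start with accepting vs non-accepting: {A,C,D,E} | {F,G,H}.
No further refinement is possible. Final partition (2 blocks): {A,C,D,E} | {F,G,H}.
The equivalence class containing E is {A,C,D,E}, of size 4.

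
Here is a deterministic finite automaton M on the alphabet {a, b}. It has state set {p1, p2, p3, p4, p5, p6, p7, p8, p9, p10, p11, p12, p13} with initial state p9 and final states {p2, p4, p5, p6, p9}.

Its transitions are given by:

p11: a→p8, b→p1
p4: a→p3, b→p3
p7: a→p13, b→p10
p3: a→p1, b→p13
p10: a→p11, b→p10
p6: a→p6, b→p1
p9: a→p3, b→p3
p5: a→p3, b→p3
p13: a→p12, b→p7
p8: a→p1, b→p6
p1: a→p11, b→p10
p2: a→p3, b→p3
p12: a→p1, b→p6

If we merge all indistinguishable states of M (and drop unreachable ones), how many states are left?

6

Reachable states from the start: {p1,p3,p6,p7,p8,p9,p10,p11,p12,p13}. Unreachable: {p2,p4,p5} — drop them.
Start with accepting vs non-accepting: {p6,p9} | {p1,p3,p7,p8,p10,p11,p12,p13}.
Split {p6,p9} by δ(·,a) → {p6} and {p9}.
Refine {p1,p3,p7,p8,p10,p11,p12,p13} on symbol b: members go to different blocks, giving {p1,p3,p7,p10,p11,p13} and {p8,p12}.
Split {p1,p3,p7,p10,p11,p13} by δ(·,a) → {p1,p3,p7,p10} and {p11,p13}.
On input a, block {p1,p3,p7,p10} splits into {p1,p7,p10} and {p3}.
Stable partition: {p6} | {p1,p7,p10} | {p9} | {p8,p12} | {p11,p13} | {p3} — 6 equivalence classes.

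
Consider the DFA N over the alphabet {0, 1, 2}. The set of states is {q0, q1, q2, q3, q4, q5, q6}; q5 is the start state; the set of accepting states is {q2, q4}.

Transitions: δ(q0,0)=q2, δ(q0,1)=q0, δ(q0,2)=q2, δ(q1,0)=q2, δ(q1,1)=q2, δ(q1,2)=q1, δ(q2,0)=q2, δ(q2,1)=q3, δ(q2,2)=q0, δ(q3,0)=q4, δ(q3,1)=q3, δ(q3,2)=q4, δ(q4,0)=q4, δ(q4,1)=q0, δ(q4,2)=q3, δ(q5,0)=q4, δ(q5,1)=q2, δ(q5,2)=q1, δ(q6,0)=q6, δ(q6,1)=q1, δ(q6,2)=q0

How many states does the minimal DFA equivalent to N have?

3

States {q6} cannot be reached from the start state, so discard them.
Start with accepting vs non-accepting: {q2,q4} | {q0,q1,q3,q5}.
On input 1, block {q0,q1,q3,q5} splits into {q0,q3} and {q1,q5}.
Stable partition: {q2,q4} | {q0,q3} | {q1,q5} — 3 equivalence classes.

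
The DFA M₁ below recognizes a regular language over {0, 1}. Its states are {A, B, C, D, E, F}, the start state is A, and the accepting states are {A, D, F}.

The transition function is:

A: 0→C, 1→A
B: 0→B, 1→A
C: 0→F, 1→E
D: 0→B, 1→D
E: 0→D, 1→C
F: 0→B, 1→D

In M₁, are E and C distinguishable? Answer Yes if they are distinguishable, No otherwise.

Start with accepting vs non-accepting: {A,D,F} | {B,C,E}.
On input 0, block {B,C,E} splits into {C,E} and {B}.
Refine {A,D,F} on symbol 0: members go to different blocks, giving {D,F} and {A}.
The partition is now stable with 4 blocks: {D,F} | {C,E} | {B} | {A}.
E and C lie in the same block of the stable partition, so they are equivalent — no string distinguishes them.

No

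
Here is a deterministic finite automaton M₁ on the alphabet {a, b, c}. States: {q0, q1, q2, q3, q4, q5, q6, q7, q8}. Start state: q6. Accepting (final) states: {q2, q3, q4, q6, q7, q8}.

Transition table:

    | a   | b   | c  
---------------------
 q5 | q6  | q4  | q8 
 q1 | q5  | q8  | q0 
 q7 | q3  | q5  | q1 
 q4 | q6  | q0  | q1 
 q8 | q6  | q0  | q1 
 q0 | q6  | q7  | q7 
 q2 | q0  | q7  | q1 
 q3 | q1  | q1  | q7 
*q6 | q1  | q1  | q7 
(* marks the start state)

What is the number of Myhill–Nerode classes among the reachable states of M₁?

Reachable states from the start: {q0,q1,q3,q4,q5,q6,q7,q8}. Unreachable: {q2} — drop them.
Start with accepting vs non-accepting: {q3,q4,q6,q7,q8} | {q0,q1,q5}.
Refine {q3,q4,q6,q7,q8} on symbol a: members go to different blocks, giving {q4,q7,q8} and {q3,q6}.
Refine {q0,q1,q5} on symbol a: members go to different blocks, giving {q0,q5} and {q1}.
The partition is now stable with 4 blocks: {q4,q7,q8} | {q0,q5} | {q3,q6} | {q1}.

4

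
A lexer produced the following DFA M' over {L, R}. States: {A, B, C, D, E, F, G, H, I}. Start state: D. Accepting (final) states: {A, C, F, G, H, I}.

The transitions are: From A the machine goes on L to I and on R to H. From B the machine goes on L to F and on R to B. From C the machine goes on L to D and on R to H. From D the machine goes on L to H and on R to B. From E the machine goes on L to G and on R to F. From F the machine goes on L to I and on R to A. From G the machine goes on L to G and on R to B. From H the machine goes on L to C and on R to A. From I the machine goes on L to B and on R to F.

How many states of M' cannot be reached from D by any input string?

No path from D leads to E, G; the other 7 states are all reachable.

2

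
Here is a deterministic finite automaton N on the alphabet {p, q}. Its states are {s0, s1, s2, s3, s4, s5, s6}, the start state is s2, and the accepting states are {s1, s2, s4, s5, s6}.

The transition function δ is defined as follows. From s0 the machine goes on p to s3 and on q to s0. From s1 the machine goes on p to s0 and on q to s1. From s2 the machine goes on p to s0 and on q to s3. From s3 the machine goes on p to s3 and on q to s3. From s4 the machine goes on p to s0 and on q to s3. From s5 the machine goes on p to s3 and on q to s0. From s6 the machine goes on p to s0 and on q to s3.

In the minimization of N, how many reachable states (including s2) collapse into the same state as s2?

1

First remove the unreachable states {s1,s4,s5,s6}; 3 states remain.
P0 = {s2} | {s0,s3}.
The partition is now stable with 2 blocks: {s2} | {s0,s3}.
The equivalence class containing s2 is {s2}, of size 1.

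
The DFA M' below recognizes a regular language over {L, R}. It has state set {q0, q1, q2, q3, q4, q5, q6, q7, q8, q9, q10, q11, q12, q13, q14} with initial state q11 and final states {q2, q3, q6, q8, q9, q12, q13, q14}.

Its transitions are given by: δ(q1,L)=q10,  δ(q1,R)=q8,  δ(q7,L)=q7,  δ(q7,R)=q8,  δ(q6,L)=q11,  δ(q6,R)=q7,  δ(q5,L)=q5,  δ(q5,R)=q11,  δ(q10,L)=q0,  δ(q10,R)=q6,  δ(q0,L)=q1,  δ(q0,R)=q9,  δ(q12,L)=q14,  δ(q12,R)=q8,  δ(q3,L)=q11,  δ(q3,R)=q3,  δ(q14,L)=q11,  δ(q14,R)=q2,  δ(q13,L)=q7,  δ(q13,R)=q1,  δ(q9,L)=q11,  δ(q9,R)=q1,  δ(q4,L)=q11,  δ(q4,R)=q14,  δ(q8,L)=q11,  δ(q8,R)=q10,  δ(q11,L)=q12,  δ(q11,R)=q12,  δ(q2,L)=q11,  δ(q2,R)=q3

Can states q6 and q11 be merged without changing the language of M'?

States {q4,q5,q13} cannot be reached from the start state, so discard them.
P0 = {q2,q3,q6,q8,q9,q12,q14} | {q0,q1,q7,q10,q11}.
On input L, block {q2,q3,q6,q8,q9,q12,q14} splits into {q2,q3,q6,q8,q9,q14} and {q12}.
On input R, block {q2,q3,q6,q8,q9,q14} splits into {q2,q3,q14} and {q6,q8,q9}.
Refine {q0,q1,q7,q10,q11} on symbol L: members go to different blocks, giving {q0,q1,q7,q10} and {q11}.
Stable partition: {q2,q3,q14} | {q0,q1,q7,q10} | {q12} | {q6,q8,q9} | {q11} — 5 equivalence classes.
q6 and q11 end up in different blocks, so they are distinguishable. For instance, the string 'ε' is accepted from only q6.

No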